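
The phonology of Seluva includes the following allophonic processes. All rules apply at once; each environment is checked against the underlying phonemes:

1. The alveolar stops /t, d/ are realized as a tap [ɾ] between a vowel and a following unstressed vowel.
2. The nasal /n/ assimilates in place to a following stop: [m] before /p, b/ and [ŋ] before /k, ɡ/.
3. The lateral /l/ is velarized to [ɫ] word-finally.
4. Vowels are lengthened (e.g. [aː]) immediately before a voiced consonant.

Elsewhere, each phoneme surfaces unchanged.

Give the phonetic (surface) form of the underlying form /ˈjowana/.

/o/ (between /j/ and /w/): before a voiced consonant, so rule 4 applies → [oː].
Rule 4 applies to /a/ (between /w/ and /n/: before a voiced consonant) → [aː].
/n/ (between /a/ and /a/) fails the environment for rule 2, so it stays [n].
/a/ — word-final; rule 4 does not apply here → [a].

[ˈjoːwaːna]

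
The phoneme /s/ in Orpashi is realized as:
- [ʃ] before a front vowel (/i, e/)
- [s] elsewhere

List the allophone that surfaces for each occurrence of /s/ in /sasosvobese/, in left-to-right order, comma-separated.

[s], [s], [s], [ʃ]

Occurrence 1 (position 1): no conditioning environment matches → elsewhere allophone [s].
Occurrence 2 (position 3): no conditioning environment matches → elsewhere allophone [s].
Occurrence 3 (position 5): no conditioning environment matches → elsewhere allophone [s].
Occurrence 4 (position 10): before a front vowel (/i, e/) → [ʃ].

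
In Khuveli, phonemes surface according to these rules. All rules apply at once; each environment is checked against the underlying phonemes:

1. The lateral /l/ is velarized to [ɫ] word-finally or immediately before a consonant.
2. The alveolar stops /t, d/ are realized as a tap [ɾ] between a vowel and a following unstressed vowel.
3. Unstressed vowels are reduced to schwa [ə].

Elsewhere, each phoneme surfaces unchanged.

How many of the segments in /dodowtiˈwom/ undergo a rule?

Segments that undergo a rule: /o/ → [ə] (rule 3); /d/ → [ɾ] (rule 2); /o/ → [ə] (rule 3); /i/ → [ə] (rule 3).
All other segments surface unchanged.

4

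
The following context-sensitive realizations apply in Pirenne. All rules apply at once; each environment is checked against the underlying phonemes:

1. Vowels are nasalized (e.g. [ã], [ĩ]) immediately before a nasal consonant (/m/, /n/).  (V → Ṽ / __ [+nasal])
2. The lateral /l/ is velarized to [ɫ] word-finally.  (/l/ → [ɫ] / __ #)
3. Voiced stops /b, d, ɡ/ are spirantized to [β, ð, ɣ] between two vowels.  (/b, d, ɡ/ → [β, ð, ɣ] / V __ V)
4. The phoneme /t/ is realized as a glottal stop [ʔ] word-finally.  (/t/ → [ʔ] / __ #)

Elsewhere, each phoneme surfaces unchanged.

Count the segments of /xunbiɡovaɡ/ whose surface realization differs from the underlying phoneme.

Segments that undergo a rule: /u/ → [ũ] (rule 1); /ɡ/ → [ɣ] (rule 3).
All other segments surface unchanged.

2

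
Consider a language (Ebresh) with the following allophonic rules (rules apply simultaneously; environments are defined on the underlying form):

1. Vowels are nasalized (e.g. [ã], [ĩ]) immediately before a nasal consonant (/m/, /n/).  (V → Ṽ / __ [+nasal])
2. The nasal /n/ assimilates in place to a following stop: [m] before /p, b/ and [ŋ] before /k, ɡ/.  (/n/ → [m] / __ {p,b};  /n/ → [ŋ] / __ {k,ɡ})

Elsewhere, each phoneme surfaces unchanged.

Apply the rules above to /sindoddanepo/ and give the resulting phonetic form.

/s/ — not in any rule's target class → [s].
/i/ (between /s/ and /n/): before a nasal consonant, so rule 1 applies → [ĩ].
/n/ (between /i/ and /d/) fails the environment for rule 2, so it stays [n].
/d/ stays [d].
/o/ (between /d/ and /d/): rule 1 targets it, but not before a nasal consonant → unchanged [o].
/d/ stays [d].
/d/ stays [d].
/a/ meets the environment for rule 1 (before a nasal consonant) → [ã].
/n/ (between /a/ and /e/): rule 2 targets it, but not before a labial or velar stop → unchanged [n].
/e/ (between /n/ and /p/) is in the target of rule 1 but the environment (before a nasal consonant) is not met → [e].
/p/ (between /e/ and /o/): no rule targets it → [p].
/o/ (word-final) is in the target of rule 1 but the environment (before a nasal consonant) is not met → [o].

[sĩndoddãnepo]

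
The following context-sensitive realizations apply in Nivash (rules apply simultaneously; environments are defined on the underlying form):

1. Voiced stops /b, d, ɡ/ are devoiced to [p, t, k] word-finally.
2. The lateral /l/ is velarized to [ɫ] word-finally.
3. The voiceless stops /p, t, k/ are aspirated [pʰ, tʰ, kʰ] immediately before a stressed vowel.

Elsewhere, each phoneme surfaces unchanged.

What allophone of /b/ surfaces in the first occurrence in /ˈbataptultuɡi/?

[b]

/b/ (word-initial) is in the target of rule 1 but the environment (word-finally) is not met → [b].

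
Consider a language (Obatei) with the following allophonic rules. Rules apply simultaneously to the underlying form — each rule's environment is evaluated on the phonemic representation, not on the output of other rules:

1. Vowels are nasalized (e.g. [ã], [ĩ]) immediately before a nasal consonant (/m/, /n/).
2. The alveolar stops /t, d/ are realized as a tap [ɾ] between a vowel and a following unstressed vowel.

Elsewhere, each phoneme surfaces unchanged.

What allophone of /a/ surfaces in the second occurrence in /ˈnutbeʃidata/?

[a]

/a/ (word-final): rule 1 targets it, but not before a nasal consonant → unchanged [a].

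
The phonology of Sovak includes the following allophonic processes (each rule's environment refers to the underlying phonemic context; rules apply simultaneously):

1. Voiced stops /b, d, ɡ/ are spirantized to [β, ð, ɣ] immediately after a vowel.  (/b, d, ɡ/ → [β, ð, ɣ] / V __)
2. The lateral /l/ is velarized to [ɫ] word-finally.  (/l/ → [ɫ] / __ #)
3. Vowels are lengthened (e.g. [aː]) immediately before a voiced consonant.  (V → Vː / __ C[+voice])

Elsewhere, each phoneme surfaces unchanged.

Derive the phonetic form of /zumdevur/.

[zuːmdeːvuːr]

/z/ (word-initial): no rule targets it → [z].
/u/ — between /z/ and /m/, before a voiced consonant — surfaces as [uː] (rule 3).
/m/ (between /u/ and /d/) is unaffected → [m].
/d/ (between /m/ and /e/) fails the environment for rule 1, so it stays [d].
Rule 3 applies to /e/ (between /d/ and /v/: before a voiced consonant) → [eː].
/v/ (between /e/ and /u/) is unaffected → [v].
Rule 3 applies to /u/ (between /v/ and /r/: before a voiced consonant) → [uː].
/r/ — not in any rule's target class → [r].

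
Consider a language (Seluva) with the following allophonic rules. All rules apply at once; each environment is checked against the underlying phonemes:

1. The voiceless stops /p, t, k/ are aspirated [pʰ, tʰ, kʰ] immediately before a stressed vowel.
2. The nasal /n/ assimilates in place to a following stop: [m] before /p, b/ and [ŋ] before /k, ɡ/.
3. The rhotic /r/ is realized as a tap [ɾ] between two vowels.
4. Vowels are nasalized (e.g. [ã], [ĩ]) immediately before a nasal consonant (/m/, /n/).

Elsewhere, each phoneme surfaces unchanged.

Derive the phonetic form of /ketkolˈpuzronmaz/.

/k/ (word-initial) fails the environment for rule 1, so it stays [k].
/e/ — between /k/ and /t/; rule 4 does not apply here → [e].
/t/ — between /e/ and /k/; rule 1 does not apply here → [t].
/k/ — between /t/ and /o/; rule 1 does not apply here → [k].
/o/ (between /k/ and /l/): rule 4 targets it, but not before a nasal consonant → unchanged [o].
/l/ (between /o/ and /p/) is unaffected → [l].
Rule 1 applies to /p/ (between /l/ and /u/: immediately before a stressed vowel) → [pʰ].
/u/ — between /p/ and /z/; rule 4 does not apply here → [u].
/z/ (between /u/ and /r/): no rule targets it → [z].
/r/ (between /z/ and /o/): rule 3 targets it, but not between two vowels → unchanged [r].
/o/ (between /r/ and /n/) occurs before a nasal consonant → [õ] by rule 4.
/n/ (between /o/ and /m/) fails the environment for rule 2, so it stays [n].
/m/ (between /n/ and /a/) is unaffected → [m].
/a/ (between /m/ and /z/) is in the target of rule 4 but the environment (before a nasal consonant) is not met → [a].
/z/ (word-final) is unaffected → [z].

[ketkolˈpʰuzrõnmaz]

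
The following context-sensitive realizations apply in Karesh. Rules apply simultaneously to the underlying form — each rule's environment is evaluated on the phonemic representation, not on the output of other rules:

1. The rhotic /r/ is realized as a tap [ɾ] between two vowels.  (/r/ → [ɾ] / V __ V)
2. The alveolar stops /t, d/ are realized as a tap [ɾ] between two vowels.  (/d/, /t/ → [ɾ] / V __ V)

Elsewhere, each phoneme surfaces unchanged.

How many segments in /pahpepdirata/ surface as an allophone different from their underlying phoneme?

Segments that undergo a rule: /r/ → [ɾ] (rule 1); /t/ → [ɾ] (rule 2).
All other segments surface unchanged.

2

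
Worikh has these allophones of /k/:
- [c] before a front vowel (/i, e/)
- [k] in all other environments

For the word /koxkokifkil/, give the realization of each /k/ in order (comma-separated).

Occurrence 1 (position 1): no conditioning environment matches → elsewhere allophone [k].
Occurrence 2 (position 4): no conditioning environment matches → elsewhere allophone [k].
Occurrence 3 (position 6): before a front vowel → [c].
Occurrence 4 (position 9): before a front vowel → [c].

[k], [k], [c], [c]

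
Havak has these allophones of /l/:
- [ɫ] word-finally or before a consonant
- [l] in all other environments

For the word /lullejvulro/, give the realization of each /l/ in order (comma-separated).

[l], [ɫ], [l], [ɫ]

Occurrence 1 (position 1): no conditioning environment matches → elsewhere allophone [l].
Occurrence 2 (position 3): word-finally or before a consonant → [ɫ].
Occurrence 3 (position 4): no conditioning environment matches → elsewhere allophone [l].
Occurrence 4 (position 9): word-finally or before a consonant → [ɫ].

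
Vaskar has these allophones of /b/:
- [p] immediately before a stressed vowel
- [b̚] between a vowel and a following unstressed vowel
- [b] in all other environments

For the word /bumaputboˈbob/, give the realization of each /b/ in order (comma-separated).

Occurrence 1 (position 1): no conditioning environment matches → elsewhere allophone [b].
Occurrence 2 (position 8): no conditioning environment matches → elsewhere allophone [b].
Occurrence 3 (position 10): immediately before a stressed vowel → [p].
Occurrence 4 (position 12): no conditioning environment matches → elsewhere allophone [b].

[b], [b], [p], [b]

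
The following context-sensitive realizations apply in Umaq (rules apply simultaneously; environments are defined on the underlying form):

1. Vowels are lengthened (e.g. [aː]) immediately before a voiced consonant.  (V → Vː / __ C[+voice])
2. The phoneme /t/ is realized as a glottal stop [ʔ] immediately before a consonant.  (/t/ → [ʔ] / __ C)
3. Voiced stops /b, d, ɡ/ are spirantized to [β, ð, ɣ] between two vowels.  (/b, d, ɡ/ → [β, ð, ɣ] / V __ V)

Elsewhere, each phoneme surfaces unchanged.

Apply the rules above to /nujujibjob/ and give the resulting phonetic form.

/u/ (between /n/ and /j/) occurs before a voiced consonant → [uː] by rule 1.
/u/ (between /j/ and /j/) occurs before a voiced consonant → [uː] by rule 1.
/i/ — between /j/ and /b/, before a voiced consonant — surfaces as [iː] (rule 1).
/b/ — between /i/ and /j/; rule 3 does not apply here → [b].
/o/ (between /j/ and /b/): before a voiced consonant, so rule 1 applies → [oː].
/b/ — word-final; rule 3 does not apply here → [b].

[nuːjuːjiːbjoːb]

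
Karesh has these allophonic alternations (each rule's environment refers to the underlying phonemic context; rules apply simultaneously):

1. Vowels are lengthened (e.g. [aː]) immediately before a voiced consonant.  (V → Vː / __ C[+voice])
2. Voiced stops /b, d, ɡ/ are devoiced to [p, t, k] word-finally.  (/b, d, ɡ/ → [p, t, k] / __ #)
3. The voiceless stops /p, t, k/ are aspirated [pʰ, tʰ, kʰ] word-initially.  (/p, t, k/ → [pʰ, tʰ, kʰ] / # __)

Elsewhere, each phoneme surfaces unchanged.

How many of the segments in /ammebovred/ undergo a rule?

5

Segments that undergo a rule: /a/ → [aː] (rule 1); /e/ → [eː] (rule 1); /o/ → [oː] (rule 1); /e/ → [eː] (rule 1); /d/ → [t] (rule 2).
All other segments surface unchanged.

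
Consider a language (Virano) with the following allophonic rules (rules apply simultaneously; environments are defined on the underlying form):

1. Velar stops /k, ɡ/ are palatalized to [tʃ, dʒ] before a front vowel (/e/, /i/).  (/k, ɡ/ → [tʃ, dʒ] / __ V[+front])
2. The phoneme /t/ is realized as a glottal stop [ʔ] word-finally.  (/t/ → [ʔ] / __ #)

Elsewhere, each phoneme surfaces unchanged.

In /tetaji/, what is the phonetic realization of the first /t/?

[t]

/t/ (word-initial): rule 2 targets it, but not word-finally → unchanged [t].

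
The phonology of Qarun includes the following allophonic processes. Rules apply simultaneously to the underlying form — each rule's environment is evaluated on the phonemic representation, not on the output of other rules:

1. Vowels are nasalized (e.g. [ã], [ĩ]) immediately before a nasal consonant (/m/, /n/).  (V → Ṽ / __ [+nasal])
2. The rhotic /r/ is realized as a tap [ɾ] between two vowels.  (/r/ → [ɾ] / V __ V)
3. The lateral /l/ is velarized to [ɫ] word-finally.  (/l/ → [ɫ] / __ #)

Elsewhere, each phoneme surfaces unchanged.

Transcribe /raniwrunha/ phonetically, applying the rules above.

[rãniwrũnha]

/r/ (word-initial): rule 2 targets it, but not between two vowels → unchanged [r].
Rule 1 applies to /a/ (between /r/ and /n/: before a nasal consonant) → [ã].
/n/ stays [n].
/i/ (between /n/ and /w/) is in the target of rule 1 but the environment (before a nasal consonant) is not met → [i].
/w/ (between /i/ and /r/) is unaffected → [w].
/r/ (between /w/ and /u/) is in the target of rule 2 but the environment (between two vowels) is not met → [r].
/u/ — between /r/ and /n/, before a nasal consonant — surfaces as [ũ] (rule 1).
/n/ (between /u/ and /h/) is unaffected → [n].
/h/ stays [h].
/a/ — word-final; rule 1 does not apply here → [a].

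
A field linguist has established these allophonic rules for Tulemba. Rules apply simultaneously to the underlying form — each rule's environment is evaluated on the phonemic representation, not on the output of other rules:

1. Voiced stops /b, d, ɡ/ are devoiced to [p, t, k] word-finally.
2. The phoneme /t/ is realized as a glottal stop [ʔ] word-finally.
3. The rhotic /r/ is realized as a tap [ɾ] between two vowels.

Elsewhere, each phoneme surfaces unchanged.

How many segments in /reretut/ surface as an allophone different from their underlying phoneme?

Segments that undergo a rule: /r/ → [ɾ] (rule 3); /t/ → [ʔ] (rule 2).
All other segments surface unchanged.

2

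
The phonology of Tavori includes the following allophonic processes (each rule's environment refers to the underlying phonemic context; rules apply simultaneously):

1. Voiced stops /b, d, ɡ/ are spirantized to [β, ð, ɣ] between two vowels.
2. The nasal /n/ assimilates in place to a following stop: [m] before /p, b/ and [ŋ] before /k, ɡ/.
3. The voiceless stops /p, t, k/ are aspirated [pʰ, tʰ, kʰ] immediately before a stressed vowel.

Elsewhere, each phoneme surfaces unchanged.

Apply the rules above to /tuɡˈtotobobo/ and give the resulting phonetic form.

[tuɡˈtʰotoβoβo]

/t/ (word-initial) is in the target of rule 3 but the environment (immediately before a stressed vowel) is not met → [t].
/u/ — not in any rule's target class → [u].
/ɡ/ (between /u/ and /t/): rule 1 targets it, but not between two vowels → unchanged [ɡ].
/t/ — between /ɡ/ and /o/, immediately before a stressed vowel — surfaces as [tʰ] (rule 3).
/o/ (between /t/ and /t/) is unaffected → [o].
/t/ — between /o/ and /o/; rule 3 does not apply here → [t].
/o/ (between /t/ and /b/): no rule targets it → [o].
/b/ (between /o/ and /o/) occurs between two vowels → [β] by rule 1.
/o/ stays [o].
Rule 1 applies to /b/ (between /o/ and /o/: between two vowels) → [β].
/o/ stays [o].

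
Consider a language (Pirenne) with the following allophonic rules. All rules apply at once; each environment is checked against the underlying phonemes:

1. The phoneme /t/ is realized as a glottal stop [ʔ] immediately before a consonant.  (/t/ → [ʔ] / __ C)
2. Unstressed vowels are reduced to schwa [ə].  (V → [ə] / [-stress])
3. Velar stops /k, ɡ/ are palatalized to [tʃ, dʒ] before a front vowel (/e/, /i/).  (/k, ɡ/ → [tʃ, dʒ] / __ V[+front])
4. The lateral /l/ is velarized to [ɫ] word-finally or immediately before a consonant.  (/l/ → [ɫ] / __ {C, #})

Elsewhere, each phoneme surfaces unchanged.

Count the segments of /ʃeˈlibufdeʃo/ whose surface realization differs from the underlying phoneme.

Segments that undergo a rule: /e/ → [ə] (rule 2); /u/ → [ə] (rule 2); /e/ → [ə] (rule 2); /o/ → [ə] (rule 2).
All other segments surface unchanged.

4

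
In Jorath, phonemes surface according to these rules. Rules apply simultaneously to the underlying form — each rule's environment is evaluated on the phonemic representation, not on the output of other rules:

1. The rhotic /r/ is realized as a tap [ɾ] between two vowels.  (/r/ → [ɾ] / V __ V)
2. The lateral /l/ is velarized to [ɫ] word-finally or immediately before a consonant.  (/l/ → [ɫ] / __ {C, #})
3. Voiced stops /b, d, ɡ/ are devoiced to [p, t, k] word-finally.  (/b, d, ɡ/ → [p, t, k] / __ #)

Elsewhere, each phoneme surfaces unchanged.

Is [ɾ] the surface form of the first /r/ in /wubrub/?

No

/r/ — between /b/ and /u/; rule 1 does not apply here → [r].
The actual realization is [r], not [ɾ].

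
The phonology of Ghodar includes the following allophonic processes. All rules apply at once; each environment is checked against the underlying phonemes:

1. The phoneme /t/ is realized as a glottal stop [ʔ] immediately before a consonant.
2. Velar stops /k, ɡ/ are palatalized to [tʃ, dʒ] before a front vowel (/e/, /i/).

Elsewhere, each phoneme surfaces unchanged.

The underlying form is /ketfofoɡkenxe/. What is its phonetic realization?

/k/ (word-initial) occurs before a front vowel → [tʃ] by rule 2.
/e/ stays [e].
/t/ (between /e/ and /f/) occurs immediately before a consonant → [ʔ] by rule 1.
/f/ — not in any rule's target class → [f].
/o/ stays [o].
/f/ (between /o/ and /o/) is unaffected → [f].
/o/ — not in any rule's target class → [o].
/ɡ/ — between /o/ and /k/; rule 2 does not apply here → [ɡ].
/k/ meets the environment for rule 2 (before a front vowel) → [tʃ].
/e/ (between /k/ and /n/): no rule targets it → [e].
/n/ stays [n].
/x/ (between /n/ and /e/) is unaffected → [x].
/e/ (word-final): no rule targets it → [e].

[tʃeʔfofoɡtʃenxe]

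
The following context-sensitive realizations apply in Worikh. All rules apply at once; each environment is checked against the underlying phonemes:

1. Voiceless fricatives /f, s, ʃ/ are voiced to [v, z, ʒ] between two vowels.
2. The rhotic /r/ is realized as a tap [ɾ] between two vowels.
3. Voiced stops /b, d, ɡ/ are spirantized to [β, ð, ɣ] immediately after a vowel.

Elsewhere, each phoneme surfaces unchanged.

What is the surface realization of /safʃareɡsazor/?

/s/ — word-initial; rule 1 does not apply here → [s].
/a/ stays [a].
/f/ — between /a/ and /ʃ/; rule 1 does not apply here → [f].
/ʃ/ — between /f/ and /a/; rule 1 does not apply here → [ʃ].
/a/ stays [a].
/r/ (between /a/ and /e/): between two vowels, so rule 2 applies → [ɾ].
/e/ stays [e].
Rule 3 applies to /ɡ/ (between /e/ and /s/: immediately after a vowel) → [ɣ].
/s/ — between /ɡ/ and /a/; rule 1 does not apply here → [s].
/a/ (between /s/ and /z/): no rule targets it → [a].
/z/ stays [z].
/o/ — not in any rule's target class → [o].
/r/ (word-final): rule 2 targets it, but not between two vowels → unchanged [r].

[safʃaɾeɣsazor]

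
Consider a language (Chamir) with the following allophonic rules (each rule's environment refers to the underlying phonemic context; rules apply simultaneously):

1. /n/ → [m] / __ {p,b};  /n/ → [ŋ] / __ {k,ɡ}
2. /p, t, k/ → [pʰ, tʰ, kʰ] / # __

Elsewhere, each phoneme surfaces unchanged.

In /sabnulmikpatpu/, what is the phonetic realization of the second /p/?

/p/ (between /t/ and /u/) fails the environment for rule 2, so it stays [p].

[p]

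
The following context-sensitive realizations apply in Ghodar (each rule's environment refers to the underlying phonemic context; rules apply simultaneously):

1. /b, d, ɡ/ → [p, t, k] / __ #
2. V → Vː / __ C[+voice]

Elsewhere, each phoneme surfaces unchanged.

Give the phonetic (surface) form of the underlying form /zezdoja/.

Rule 2 applies to /e/ (between /z/ and /z/: before a voiced consonant) → [eː].
/d/ — between /z/ and /o/; rule 1 does not apply here → [d].
/o/ (between /d/ and /j/): before a voiced consonant, so rule 2 applies → [oː].
/a/ (word-final) is in the target of rule 2 but the environment (before a voiced consonant) is not met → [a].

[zeːzdoːja]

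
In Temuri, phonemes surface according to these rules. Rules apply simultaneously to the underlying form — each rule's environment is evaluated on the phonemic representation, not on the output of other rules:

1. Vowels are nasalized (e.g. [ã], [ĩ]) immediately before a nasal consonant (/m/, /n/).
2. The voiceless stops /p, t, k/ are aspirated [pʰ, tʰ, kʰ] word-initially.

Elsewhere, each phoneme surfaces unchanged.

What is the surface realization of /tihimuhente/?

[tʰihĩmuhẽnte]

/t/ (word-initial): word-initially, so rule 2 applies → [tʰ].
/i/ (between /t/ and /h/) fails the environment for rule 1, so it stays [i].
/h/ — not in any rule's target class → [h].
/i/ (between /h/ and /m/) occurs before a nasal consonant → [ĩ] by rule 1.
/m/ (between /i/ and /u/): no rule targets it → [m].
/u/ — between /m/ and /h/; rule 1 does not apply here → [u].
/h/ — not in any rule's target class → [h].
Rule 1 applies to /e/ (between /h/ and /n/: before a nasal consonant) → [ẽ].
/n/ stays [n].
/t/ (between /n/ and /e/) is in the target of rule 2 but the environment (word-initially) is not met → [t].
/e/ (word-final) is in the target of rule 1 but the environment (before a nasal consonant) is not met → [e].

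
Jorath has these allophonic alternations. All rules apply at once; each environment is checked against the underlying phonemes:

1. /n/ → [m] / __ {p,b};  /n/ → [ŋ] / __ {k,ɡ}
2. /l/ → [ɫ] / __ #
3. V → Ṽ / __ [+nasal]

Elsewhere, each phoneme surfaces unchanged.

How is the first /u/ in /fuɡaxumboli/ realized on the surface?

[u]

/u/ — between /f/ and /ɡ/; rule 3 does not apply here → [u].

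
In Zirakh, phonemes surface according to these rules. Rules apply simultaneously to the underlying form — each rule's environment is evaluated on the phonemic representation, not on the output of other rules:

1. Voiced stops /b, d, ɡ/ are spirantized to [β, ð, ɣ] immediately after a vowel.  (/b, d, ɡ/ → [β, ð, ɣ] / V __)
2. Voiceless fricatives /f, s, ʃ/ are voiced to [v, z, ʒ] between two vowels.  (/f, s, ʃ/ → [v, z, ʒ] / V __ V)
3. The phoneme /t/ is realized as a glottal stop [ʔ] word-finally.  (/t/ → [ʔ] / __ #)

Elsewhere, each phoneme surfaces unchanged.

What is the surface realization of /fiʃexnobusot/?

/f/ (word-initial) fails the environment for rule 2, so it stays [f].
/ʃ/ — between /i/ and /e/, between two vowels — surfaces as [ʒ] (rule 2).
Rule 1 applies to /b/ (between /o/ and /u/: immediately after a vowel) → [β].
/s/ — between /u/ and /o/, between two vowels — surfaces as [z] (rule 2).
/t/ meets the environment for rule 3 (word-finally) → [ʔ].

[fiʒexnoβuzoʔ]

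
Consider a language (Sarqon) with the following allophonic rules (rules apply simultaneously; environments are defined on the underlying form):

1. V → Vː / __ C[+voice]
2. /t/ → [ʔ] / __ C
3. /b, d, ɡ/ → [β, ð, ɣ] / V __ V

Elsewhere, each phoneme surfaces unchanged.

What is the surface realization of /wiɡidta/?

[wiːɣiːdta]

/w/ stays [w].
/i/ (between /w/ and /ɡ/): before a voiced consonant, so rule 1 applies → [iː].
/ɡ/ — between /i/ and /i/, between two vowels — surfaces as [ɣ] (rule 3).
Rule 1 applies to /i/ (between /ɡ/ and /d/: before a voiced consonant) → [iː].
/d/ — between /i/ and /t/; rule 3 does not apply here → [d].
/t/ — between /d/ and /a/; rule 2 does not apply here → [t].
/a/ (word-final): rule 1 targets it, but not before a voiced consonant → unchanged [a].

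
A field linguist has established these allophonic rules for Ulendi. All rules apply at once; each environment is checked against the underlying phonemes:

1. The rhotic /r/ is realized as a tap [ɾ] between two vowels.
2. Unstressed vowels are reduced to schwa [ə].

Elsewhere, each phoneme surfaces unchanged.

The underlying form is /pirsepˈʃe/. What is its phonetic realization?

[pərsəpˈʃe]

/p/ — not in any rule's target class → [p].
/i/ meets the environment for rule 2 (in an unstressed syllable) → [ə].
/r/ — between /i/ and /s/; rule 1 does not apply here → [r].
/s/ — not in any rule's target class → [s].
/e/ (between /s/ and /p/) occurs in an unstressed syllable → [ə] by rule 2.
/p/ (between /e/ and /ʃ/) is unaffected → [p].
/ʃ/ — not in any rule's target class → [ʃ].
/e/ (word-final): rule 2 targets it, but not in an unstressed syllable → unchanged [e].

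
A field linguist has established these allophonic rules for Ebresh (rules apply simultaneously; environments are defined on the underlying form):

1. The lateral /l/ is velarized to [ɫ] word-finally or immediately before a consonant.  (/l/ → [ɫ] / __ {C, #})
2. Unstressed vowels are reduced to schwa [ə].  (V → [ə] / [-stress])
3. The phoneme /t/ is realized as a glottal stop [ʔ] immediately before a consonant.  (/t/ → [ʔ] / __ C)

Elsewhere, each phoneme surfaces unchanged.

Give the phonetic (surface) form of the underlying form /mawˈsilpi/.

/m/ (word-initial): no rule targets it → [m].
/a/ (between /m/ and /w/): in an unstressed syllable, so rule 2 applies → [ə].
/w/ (between /a/ and /s/) is unaffected → [w].
/s/ stays [s].
/i/ (between /s/ and /l/) is in the target of rule 2 but the environment (in an unstressed syllable) is not met → [i].
Rule 1 applies to /l/ (between /i/ and /p/: word-finally or immediately before a consonant) → [ɫ].
/p/ stays [p].
/i/ (word-final) occurs in an unstressed syllable → [ə] by rule 2.

[məwˈsiɫpə]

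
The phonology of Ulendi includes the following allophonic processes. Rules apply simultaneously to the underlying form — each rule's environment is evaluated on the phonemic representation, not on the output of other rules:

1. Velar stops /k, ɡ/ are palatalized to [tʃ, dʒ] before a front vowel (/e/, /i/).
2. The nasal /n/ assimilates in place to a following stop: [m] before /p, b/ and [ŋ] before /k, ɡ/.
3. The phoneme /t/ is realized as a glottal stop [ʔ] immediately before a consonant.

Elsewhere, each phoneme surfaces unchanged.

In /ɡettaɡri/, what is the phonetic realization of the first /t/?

[ʔ]

/t/ (between /e/ and /t/): immediately before a consonant, so rule 3 applies → [ʔ].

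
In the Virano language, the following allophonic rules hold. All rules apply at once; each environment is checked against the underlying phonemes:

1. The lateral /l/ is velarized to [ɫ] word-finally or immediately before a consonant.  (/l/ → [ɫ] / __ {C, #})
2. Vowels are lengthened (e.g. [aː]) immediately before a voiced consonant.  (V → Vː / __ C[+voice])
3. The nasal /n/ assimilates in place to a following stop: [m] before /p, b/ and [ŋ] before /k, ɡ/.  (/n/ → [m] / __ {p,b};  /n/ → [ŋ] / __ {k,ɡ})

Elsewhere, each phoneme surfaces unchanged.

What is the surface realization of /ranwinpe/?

/a/ (between /r/ and /n/) occurs before a voiced consonant → [aː] by rule 2.
/n/ — between /a/ and /w/; rule 3 does not apply here → [n].
Rule 2 applies to /i/ (between /w/ and /n/: before a voiced consonant) → [iː].
Rule 3 applies to /n/ (between /i/ and /p/: before a labial or velar stop) → [m].
/e/ (word-final): rule 2 targets it, but not before a voiced consonant → unchanged [e].

[raːnwiːmpe]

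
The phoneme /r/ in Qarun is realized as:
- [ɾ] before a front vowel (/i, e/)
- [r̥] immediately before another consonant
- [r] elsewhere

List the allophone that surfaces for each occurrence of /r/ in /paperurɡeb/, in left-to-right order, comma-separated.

[r], [r̥]

Occurrence 1 (position 5): no conditioning environment matches → elsewhere allophone [r].
Occurrence 2 (position 7): immediately before another consonant → [r̥].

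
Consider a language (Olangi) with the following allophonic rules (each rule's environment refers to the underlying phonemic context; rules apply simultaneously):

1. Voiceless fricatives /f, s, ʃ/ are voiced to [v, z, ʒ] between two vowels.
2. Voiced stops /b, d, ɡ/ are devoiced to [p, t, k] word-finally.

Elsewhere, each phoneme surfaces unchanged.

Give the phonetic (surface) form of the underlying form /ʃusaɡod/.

/ʃ/ — word-initial; rule 1 does not apply here → [ʃ].
/u/ — not in any rule's target class → [u].
/s/ — between /u/ and /a/, between two vowels — surfaces as [z] (rule 1).
/a/ — not in any rule's target class → [a].
/ɡ/ (between /a/ and /o/): rule 2 targets it, but not word-finally → unchanged [ɡ].
/o/ — not in any rule's target class → [o].
/d/ (word-final): word-finally, so rule 2 applies → [t].

[ʃuzaɡot]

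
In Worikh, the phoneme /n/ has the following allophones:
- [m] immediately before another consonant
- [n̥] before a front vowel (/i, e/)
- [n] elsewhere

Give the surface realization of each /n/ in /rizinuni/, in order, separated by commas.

[n], [n̥]

Occurrence 1 (position 5): no conditioning environment matches → elsewhere allophone [n].
Occurrence 2 (position 7): before a front vowel (/i, e/) → [n̥].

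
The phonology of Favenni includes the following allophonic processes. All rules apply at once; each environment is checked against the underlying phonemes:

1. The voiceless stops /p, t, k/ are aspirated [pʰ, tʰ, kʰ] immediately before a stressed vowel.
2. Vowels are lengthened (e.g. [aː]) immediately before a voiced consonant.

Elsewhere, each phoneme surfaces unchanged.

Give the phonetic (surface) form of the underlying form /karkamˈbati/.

[kaːrkaːmˈbati]

/k/ — word-initial; rule 1 does not apply here → [k].
/a/ — between /k/ and /r/, before a voiced consonant — surfaces as [aː] (rule 2).
/r/ stays [r].
/k/ — between /r/ and /a/; rule 1 does not apply here → [k].
/a/ — between /k/ and /m/, before a voiced consonant — surfaces as [aː] (rule 2).
/m/ stays [m].
/b/ — not in any rule's target class → [b].
/a/ (between /b/ and /t/) is in the target of rule 2 but the environment (before a voiced consonant) is not met → [a].
/t/ (between /a/ and /i/) is in the target of rule 1 but the environment (immediately before a stressed vowel) is not met → [t].
/i/ — word-final; rule 2 does not apply here → [i].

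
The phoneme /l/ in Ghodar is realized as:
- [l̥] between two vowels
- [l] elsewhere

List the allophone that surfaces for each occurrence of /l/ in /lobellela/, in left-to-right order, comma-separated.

Occurrence 1 (position 1): no conditioning environment matches → elsewhere allophone [l].
Occurrence 2 (position 5): no conditioning environment matches → elsewhere allophone [l].
Occurrence 3 (position 6): no conditioning environment matches → elsewhere allophone [l].
Occurrence 4 (position 8): between two vowels → [l̥].

[l], [l], [l], [l̥]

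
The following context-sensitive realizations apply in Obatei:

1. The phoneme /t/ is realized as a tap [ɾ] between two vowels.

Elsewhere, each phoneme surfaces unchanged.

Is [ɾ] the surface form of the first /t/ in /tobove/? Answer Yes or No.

No

/t/ — word-initial; rule 1 does not apply here → [t].
The actual realization is [t], not [ɾ].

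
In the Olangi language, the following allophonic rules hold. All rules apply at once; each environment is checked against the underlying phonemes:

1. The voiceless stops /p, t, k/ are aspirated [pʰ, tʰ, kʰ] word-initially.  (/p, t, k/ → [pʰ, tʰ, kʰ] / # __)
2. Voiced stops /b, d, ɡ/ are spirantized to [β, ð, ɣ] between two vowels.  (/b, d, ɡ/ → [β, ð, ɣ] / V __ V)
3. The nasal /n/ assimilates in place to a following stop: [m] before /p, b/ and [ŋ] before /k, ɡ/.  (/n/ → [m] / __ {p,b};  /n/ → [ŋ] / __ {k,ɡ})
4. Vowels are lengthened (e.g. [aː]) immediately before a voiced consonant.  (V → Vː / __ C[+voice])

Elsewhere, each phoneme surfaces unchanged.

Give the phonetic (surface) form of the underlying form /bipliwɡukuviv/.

[bipliːwɡukuːviːv]

/b/ (word-initial) fails the environment for rule 2, so it stays [b].
/i/ (between /b/ and /p/): rule 4 targets it, but not before a voiced consonant → unchanged [i].
/p/ (between /i/ and /l/) is in the target of rule 1 but the environment (word-initially) is not met → [p].
/l/ (between /p/ and /i/): no rule targets it → [l].
Rule 4 applies to /i/ (between /l/ and /w/: before a voiced consonant) → [iː].
/w/ (between /i/ and /ɡ/) is unaffected → [w].
/ɡ/ — between /w/ and /u/; rule 2 does not apply here → [ɡ].
/u/ (between /ɡ/ and /k/) is in the target of rule 4 but the environment (before a voiced consonant) is not met → [u].
/k/ — between /u/ and /u/; rule 1 does not apply here → [k].
/u/ — between /k/ and /v/, before a voiced consonant — surfaces as [uː] (rule 4).
/v/ stays [v].
Rule 4 applies to /i/ (between /v/ and /v/: before a voiced consonant) → [iː].
/v/ (word-final) is unaffected → [v].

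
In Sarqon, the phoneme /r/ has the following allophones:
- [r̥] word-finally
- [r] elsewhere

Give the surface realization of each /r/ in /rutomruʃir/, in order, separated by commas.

Occurrence 1 (position 1): no conditioning environment matches → elsewhere allophone [r].
Occurrence 2 (position 6): no conditioning environment matches → elsewhere allophone [r].
Occurrence 3 (position 10): word-finally → [r̥].

[r], [r], [r̥]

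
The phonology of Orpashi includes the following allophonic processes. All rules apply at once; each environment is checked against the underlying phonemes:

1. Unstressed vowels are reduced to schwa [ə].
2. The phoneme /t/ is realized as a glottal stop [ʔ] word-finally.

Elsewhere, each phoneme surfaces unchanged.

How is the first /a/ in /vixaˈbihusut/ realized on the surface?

[ə]

/a/ — between /x/ and /b/, in an unstressed syllable — surfaces as [ə] (rule 1).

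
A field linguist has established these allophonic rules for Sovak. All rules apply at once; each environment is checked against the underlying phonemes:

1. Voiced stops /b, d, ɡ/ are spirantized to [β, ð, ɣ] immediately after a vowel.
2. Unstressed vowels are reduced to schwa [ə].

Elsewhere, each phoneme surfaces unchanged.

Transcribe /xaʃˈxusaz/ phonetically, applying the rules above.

[xəʃˈxusəz]

/x/ (word-initial): no rule targets it → [x].
/a/ — between /x/ and /ʃ/, in an unstressed syllable — surfaces as [ə] (rule 2).
/ʃ/ (between /a/ and /x/) is unaffected → [ʃ].
/x/ stays [x].
/u/ (between /x/ and /s/): rule 2 targets it, but not in an unstressed syllable → unchanged [u].
/s/ stays [s].
Rule 2 applies to /a/ (between /s/ and /z/: in an unstressed syllable) → [ə].
/z/ — not in any rule's target class → [z].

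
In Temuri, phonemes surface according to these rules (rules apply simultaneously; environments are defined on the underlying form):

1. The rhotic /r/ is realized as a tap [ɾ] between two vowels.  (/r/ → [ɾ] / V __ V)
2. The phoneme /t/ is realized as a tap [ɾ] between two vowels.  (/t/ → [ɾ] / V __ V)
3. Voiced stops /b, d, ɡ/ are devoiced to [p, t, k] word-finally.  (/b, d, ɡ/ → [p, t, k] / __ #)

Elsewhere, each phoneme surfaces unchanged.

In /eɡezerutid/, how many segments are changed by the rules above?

3

Segments that undergo a rule: /r/ → [ɾ] (rule 1); /t/ → [ɾ] (rule 2); /d/ → [t] (rule 3).
All other segments surface unchanged.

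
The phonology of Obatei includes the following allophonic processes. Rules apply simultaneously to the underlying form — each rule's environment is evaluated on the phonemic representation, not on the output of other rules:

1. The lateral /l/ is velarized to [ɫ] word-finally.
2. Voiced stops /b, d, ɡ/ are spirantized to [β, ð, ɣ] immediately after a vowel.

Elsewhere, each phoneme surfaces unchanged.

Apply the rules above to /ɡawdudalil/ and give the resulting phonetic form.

/ɡ/ (word-initial) fails the environment for rule 2, so it stays [ɡ].
/a/ (between /ɡ/ and /w/): no rule targets it → [a].
/w/ (between /a/ and /d/) is unaffected → [w].
/d/ (between /w/ and /u/) is in the target of rule 2 but the environment (immediately after a vowel) is not met → [d].
/u/ — not in any rule's target class → [u].
/d/ (between /u/ and /a/): immediately after a vowel, so rule 2 applies → [ð].
/a/ (between /d/ and /l/) is unaffected → [a].
/l/ (between /a/ and /i/) fails the environment for rule 1, so it stays [l].
/i/ (between /l/ and /l/) is unaffected → [i].
/l/ (word-final): word-finally, so rule 1 applies → [ɫ].

[ɡawduðaliɫ]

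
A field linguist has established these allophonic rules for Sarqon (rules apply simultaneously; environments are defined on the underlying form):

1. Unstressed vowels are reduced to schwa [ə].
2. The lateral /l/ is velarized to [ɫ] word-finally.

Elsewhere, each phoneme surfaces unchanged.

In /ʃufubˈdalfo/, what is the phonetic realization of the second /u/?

[ə]

/u/ (between /f/ and /b/) occurs in an unstressed syllable → [ə] by rule 1.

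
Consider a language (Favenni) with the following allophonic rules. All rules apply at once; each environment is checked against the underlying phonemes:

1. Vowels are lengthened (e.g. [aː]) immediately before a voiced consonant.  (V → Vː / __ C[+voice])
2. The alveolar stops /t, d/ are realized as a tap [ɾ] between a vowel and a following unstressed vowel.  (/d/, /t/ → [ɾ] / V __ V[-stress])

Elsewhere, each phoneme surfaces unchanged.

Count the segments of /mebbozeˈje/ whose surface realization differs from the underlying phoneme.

3

Segments that undergo a rule: /e/ → [eː] (rule 1); /o/ → [oː] (rule 1); /e/ → [eː] (rule 1).
All other segments surface unchanged.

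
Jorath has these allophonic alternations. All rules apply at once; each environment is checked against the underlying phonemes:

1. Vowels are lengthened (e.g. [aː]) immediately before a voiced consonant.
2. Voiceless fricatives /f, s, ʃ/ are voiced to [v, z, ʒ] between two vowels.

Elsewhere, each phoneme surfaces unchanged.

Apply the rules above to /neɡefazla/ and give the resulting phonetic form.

/e/ meets the environment for rule 1 (before a voiced consonant) → [eː].
/e/ — between /ɡ/ and /f/; rule 1 does not apply here → [e].
/f/ (between /e/ and /a/): between two vowels, so rule 2 applies → [v].
/a/ (between /f/ and /z/) occurs before a voiced consonant → [aː] by rule 1.
/a/ — word-final; rule 1 does not apply here → [a].

[neːɡevaːzla]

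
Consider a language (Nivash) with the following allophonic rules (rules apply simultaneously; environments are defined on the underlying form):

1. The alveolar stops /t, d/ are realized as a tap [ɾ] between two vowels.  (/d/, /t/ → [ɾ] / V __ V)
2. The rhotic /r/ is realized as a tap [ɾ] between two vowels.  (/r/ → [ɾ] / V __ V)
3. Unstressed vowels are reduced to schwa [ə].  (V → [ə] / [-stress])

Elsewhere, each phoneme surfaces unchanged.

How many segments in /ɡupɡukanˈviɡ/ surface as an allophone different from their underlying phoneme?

Segments that undergo a rule: /u/ → [ə] (rule 3); /u/ → [ə] (rule 3); /a/ → [ə] (rule 3).
All other segments surface unchanged.

3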